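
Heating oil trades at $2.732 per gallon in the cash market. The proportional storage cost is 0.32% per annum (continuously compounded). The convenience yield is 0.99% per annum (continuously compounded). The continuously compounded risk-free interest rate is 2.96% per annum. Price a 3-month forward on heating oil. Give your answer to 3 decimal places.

$2.748 per gallon

Net carry = r + u − y = 0.0296 + 0.0032 − 0.0099 = 0.0229
F = S·e^((r+u−y)T) = 2.732 · e^(0.0229 × 3/12) = 2.732 · e^0.005725
= 2.732 × 1.005741 = $2.748 per gallon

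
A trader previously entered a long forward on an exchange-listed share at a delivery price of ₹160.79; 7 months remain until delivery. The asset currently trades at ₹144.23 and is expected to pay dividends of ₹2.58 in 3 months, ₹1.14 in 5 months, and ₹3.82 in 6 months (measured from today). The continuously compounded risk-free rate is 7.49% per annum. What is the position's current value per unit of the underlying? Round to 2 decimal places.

PV(remaining dividends) I = 2.58·e^(−0.0749·3/12) + 1.14·e^(−0.0749·5/12) + 3.82·e^(−0.0749·6/12) = 7.3167
Current forward F = (S − I)·e^(rT) = (144.23 − 7.3167)·e^(0.0749·7/12) = 136.9133 × 1.044660 = 143.0278
Value (long) = (F − K)·e^(−rT) = (143.0278 − 160.79) × 0.957249 = -17.0028
Value = -₹17.00

-₹17.00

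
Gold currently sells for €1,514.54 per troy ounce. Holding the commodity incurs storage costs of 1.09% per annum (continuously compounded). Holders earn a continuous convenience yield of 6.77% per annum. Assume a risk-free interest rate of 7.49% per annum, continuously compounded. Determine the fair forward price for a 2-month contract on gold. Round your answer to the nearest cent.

Net carry = r + u − y = 0.0749 + 0.0109 − 0.0677 = 0.0181
F = S·e^((r+u−y)T) = 1514.54 · e^(0.0181 × 2/12) = 1514.54 · e^0.00301667
= 1514.54 × 1.00302122 = €1,519.12 per troy ounce

€1,519.12 per troy ounce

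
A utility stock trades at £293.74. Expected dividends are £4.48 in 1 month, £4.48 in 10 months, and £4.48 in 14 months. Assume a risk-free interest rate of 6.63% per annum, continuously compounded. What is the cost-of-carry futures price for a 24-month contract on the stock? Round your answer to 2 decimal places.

£320.73

PV(dividends) I = 4.48·e^(−0.0663·1/12) + 4.48·e^(−0.0663·10/12) + 4.48·e^(−0.0663·14/12)
I = 4.4553 + 4.2392 + 4.1465 = 12.8410
F = (S − I)·e^(rT) = (293.74 − 12.8410) · e^(0.0663·24/12)
= 280.8990 · e^0.132600 = 280.8990 × 1.141793 = £320.73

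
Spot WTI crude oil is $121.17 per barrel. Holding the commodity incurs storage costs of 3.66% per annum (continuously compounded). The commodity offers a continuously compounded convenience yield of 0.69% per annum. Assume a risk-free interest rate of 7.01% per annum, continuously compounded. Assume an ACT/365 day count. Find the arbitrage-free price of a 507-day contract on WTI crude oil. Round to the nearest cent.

Net carry = r + u − y = 0.0701 + 0.0366 − 0.0069 = 0.0998
F = S·e^((r+u−y)T) = 121.17 · e^(0.0998 × 507/365) = 121.17 · e^0.138626
= 121.17 × 1.148694 = $139.19 per barrel

$139.19 per barrel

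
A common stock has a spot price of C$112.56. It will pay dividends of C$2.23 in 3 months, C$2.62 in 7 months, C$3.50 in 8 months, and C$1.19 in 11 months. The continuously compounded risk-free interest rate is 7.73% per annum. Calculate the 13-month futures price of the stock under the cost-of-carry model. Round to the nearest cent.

C$112.47

PV(dividends) I = 2.23·e^(−0.0773·3/12) + 2.62·e^(−0.0773·7/12) + 3.50·e^(−0.0773·8/12) + 1.19·e^(−0.0773·11/12)
I = 2.1873 + 2.5045 + 3.3242 + 1.1086 = 9.1246
F = (S − I)·e^(rT) = (112.56 − 9.1246) · e^(0.0773·13/12)
= 103.4354 · e^0.083742 = 103.4354 × 1.087348 = C$112.47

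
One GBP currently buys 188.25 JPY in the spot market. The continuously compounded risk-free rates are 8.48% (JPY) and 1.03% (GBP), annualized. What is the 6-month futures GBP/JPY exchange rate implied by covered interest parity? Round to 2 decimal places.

F = S·e^((r_JPY − r_GBP)T) = 188.25 · e^((0.0848 − 0.0103) × 6/12)
= 188.25 · e^0.037250 = 188.25 × 1.037952
F = 195.39 JPY per GBP

195.39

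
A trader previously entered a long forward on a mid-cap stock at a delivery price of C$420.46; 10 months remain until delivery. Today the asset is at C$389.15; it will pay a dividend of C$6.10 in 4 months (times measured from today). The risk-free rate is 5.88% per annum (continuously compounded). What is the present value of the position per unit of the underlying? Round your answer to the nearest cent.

PV(remaining dividends) I = 6.10·e^(−0.0588·4/12) = 5.9816
Current forward F = (S − I)·e^(rT) = (389.15 − 5.9816)·e^(0.0588·10/12) = 383.1684 × 1.050220 = 402.4111
Value (long) = (F − K)·e^(−rT) = (402.4111 − 420.46) × 0.952181 = -17.1858
Value = -C$17.19

-C$17.19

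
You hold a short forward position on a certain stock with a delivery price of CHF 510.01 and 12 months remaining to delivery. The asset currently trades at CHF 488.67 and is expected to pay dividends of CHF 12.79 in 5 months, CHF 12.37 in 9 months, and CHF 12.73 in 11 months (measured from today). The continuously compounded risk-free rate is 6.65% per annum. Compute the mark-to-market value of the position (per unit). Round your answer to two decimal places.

PV(remaining dividends) I = 12.79·e^(−0.0665·5/12) + 12.37·e^(−0.0665·9/12) + 12.73·e^(−0.0665·11/12) = 36.1858
Current forward F = (S − I)·e^(rT) = (488.67 − 36.1858)·e^(0.0665·12/12) = 452.4842 × 1.068761 = 483.5975
Value (long) = (F − K)·e^(−rT) = (483.5975 − 510.01) × 0.935663 = -24.7132
Short position value = −(long value) = CHF 24.71

CHF 24.71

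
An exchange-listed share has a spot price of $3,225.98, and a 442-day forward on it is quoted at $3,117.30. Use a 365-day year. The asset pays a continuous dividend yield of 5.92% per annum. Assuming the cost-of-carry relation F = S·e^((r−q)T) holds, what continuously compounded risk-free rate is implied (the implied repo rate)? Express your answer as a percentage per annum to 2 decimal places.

From F = S·e^((r−q)T): (r − q) = ln(F/S)/T
ln(3117.30/3225.98) = ln(0.966311) = -0.034270
(r − q) = -0.034270 / (442/365) = -0.028300
r = ln(F/S)/T + q = -0.028300 + 0.0592 = 0.030900
r = 3.09%

3.09%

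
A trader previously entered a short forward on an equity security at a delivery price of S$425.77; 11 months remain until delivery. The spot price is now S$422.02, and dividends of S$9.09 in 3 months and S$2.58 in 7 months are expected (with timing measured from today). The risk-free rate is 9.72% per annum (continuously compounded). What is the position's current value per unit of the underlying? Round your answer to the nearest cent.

-S$21.24

PV(remaining dividends) I = 9.09·e^(−0.0972·3/12) + 2.58·e^(−0.0972·7/12) = 11.3096
Current forward F = (S − I)·e^(rT) = (422.02 − 11.3096)·e^(0.0972·11/12) = 410.7104 × 1.093190 = 448.9845
Value (long) = (F − K)·e^(−rT) = (448.9845 − 425.77) × 0.914754 = 21.2356
Short position value = −(long value) = -S$21.24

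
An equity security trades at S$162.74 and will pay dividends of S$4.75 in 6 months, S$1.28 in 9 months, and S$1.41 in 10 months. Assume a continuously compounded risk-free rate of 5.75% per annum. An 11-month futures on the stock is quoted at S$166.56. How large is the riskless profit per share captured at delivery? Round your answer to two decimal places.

S$2.59 per share

PV(dividends) I = 4.75·e^(−0.0575·6/12) + 1.28·e^(−0.0575·9/12) + 1.41·e^(−0.0575·10/12) = 7.1854
Fair futures F* = (S − I)·e^(rT) = (162.74 − 7.1854)·e^0.052708 = 155.5546 × 1.054122 = 163.9735
Market S$166.56 > fair 163.9735: forward overpriced → cash-and-carry (borrow at r, buy the stock and collect the dividends, short the forward).
Profit at T = |F_mkt − F*| = |166.56 − 163.9735| = S$2.59 per share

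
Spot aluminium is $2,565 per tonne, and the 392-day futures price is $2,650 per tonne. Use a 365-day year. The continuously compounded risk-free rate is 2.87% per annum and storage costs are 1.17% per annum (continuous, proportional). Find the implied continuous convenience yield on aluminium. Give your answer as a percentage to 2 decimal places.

F = S·e^((r+u−y)T) ⇒ (r+u−y) = ln(F/S)/T
ln(2650/2565) = 0.032601; /T ⇒ 0.030356
y = r + u − ln(F/S)/T = 0.0287 + 0.0117 − 0.030356 = 0.010044
y = 1.00%

1.00%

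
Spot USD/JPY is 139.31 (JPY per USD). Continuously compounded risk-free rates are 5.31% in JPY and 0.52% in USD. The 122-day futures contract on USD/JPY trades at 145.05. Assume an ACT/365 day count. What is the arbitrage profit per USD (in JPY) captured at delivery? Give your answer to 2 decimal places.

3.49 per USD (in JPY)

Fair futures: F* = S·e^(carry·T), with carry = (r_JPY − r_USD) = 0.0531 − 0.0052 = 0.0479
F* = 139.31 · e^(0.0479 × 122/365) = 139.31 · e^0.016010 = 139.31 × 1.016139 = 141.5583
Market 145.05 > fair 141.5583: forward overpriced → cash-and-carry (buy spot, short the forward).
At maturity, profit = |F_mkt − F*| = |145.05 − 141.5583| = 3.49 per USD (in JPY)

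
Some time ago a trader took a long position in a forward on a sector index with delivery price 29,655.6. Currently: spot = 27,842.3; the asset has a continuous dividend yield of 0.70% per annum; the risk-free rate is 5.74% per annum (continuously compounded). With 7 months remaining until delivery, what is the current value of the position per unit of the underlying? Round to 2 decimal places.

-950.23

Current fair forward for the remaining 7 months: F = S·e^((r − q)·T), (r − q) = 0.0574 − 0.0070 = 0.0504
F = 27842.3 · e^(0.0504 × 7/12) = 27842.3 × 1.02983645 = 28673.0154
Value of long forward = (F − K)·e^(−rT) = (28673.0154 − 29655.6) · e^(−0.0574·7/12)
= -982.5846 × 0.96707103 = -950.23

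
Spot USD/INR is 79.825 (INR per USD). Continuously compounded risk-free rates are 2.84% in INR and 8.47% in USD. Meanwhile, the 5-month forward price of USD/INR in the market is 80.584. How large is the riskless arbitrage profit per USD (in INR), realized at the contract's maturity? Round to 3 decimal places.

Fair forward: F* = S·e^(carry·T), with carry = (r_INR − r_USD) = 0.0284 − 0.0847 = -0.0563
F* = 79.825 · e^(-0.0563 × 5/12) = 79.825 · e^-0.023458 = 79.825 × 0.976815 = 77.9743
Market 80.584 > fair 77.9743: forward overpriced → cash-and-carry (buy spot, short the forward).
At maturity, profit = |F_mkt − F*| = |80.584 − 77.9743| = 2.610 per USD (in INR)

2.610 per USD (in INR)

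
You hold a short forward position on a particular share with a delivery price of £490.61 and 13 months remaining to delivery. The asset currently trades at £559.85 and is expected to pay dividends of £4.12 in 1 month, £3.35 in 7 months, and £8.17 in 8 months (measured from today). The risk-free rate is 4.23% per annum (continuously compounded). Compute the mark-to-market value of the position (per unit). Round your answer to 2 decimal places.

-£75.90

PV(remaining dividends) I = 4.12·e^(−0.0423·1/12) + 3.35·e^(−0.0423·7/12) + 8.17·e^(−0.0423·8/12) = 15.3167
Current forward F = (S − I)·e^(rT) = (559.85 − 15.3167)·e^(0.0423·13/12) = 544.5333 × 1.046891 = 570.0670
Value (long) = (F − K)·e^(−rT) = (570.0670 − 490.61) × 0.955209 = 75.8980
Short position value = −(long value) = -£75.90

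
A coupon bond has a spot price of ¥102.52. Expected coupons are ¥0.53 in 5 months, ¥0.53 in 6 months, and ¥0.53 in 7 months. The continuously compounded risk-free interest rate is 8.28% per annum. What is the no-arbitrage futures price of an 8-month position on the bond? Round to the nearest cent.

PV(coupons) I = 0.53·e^(−0.0828·5/12) + 0.53·e^(−0.0828·6/12) + 0.53·e^(−0.0828·7/12)
I = 0.5120 + 0.5085 + 0.5050 = 1.5255
F = (S − I)·e^(rT) = (102.52 − 1.5255) · e^(0.0828·8/12)
= 100.9945 · e^0.055200 = 100.9945 × 1.056752 = ¥106.73

¥106.73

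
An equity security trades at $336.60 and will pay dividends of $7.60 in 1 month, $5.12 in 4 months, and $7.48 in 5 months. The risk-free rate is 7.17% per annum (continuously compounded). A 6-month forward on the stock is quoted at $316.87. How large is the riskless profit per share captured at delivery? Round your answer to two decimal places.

$11.48 per share

PV(dividends) I = 7.60·e^(−0.0717·1/12) + 5.12·e^(−0.0717·4/12) + 7.48·e^(−0.0717·5/12) = 19.8136
Fair forward F* = (S − I)·e^(rT) = (336.60 − 19.8136)·e^0.035850 = 316.7864 × 1.036500 = 328.3491
Market $316.87 < fair 328.3491: forward underpriced → reverse cash-and-carry (short the stock, invest proceeds at r, pay the dividends, go long the forward).
Profit at T = |F_mkt − F*| = |316.87 − 328.3491| = $11.48 per share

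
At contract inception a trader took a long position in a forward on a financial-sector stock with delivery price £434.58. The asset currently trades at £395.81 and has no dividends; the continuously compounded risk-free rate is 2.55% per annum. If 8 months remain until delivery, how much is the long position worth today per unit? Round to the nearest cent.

Current fair forward for the remaining 8 months: F = S·e^(r·T), r = 0.0255
F = 395.81 · e^(0.0255 × 8/12) = 395.81 × 1.017145 = 402.5962
Value of long forward = (F − K)·e^(−rT) = (402.5962 − 434.58) · e^(−0.0255·8/12)
= -31.9838 × 0.983144 = -31.44

-£31.44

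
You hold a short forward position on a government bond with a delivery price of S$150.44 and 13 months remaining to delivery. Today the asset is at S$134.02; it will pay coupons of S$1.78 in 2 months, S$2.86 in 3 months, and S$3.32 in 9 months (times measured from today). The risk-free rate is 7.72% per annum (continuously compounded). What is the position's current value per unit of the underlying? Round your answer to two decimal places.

S$12.05

PV(remaining coupons) I = 1.78·e^(−0.0772·2/12) + 2.86·e^(−0.0772·3/12) + 3.32·e^(−0.0772·9/12) = 7.6958
Current forward F = (S − I)·e^(rT) = (134.02 − 7.6958)·e^(0.0772·13/12) = 126.3242 × 1.087230 = 137.3435
Value (long) = (F − K)·e^(−rT) = (137.3435 − 150.44) × 0.919768 = -12.0457
Short position value = −(long value) = S$12.05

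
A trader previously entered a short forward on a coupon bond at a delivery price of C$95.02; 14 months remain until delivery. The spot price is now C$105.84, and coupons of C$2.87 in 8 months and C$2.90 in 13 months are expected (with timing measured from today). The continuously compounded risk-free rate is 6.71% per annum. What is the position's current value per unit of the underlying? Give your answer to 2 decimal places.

PV(remaining coupons) I = 2.87·e^(−0.0671·8/12) + 2.90·e^(−0.0671·13/12) = 5.4411
Current forward F = (S − I)·e^(rT) = (105.84 − 5.4411)·e^(0.0671·14/12) = 100.3989 × 1.081429 = 108.5743
Value (long) = (F − K)·e^(−rT) = (108.5743 − 95.02) × 0.924702 = 12.5337
Short position value = −(long value) = -C$12.53

-C$12.53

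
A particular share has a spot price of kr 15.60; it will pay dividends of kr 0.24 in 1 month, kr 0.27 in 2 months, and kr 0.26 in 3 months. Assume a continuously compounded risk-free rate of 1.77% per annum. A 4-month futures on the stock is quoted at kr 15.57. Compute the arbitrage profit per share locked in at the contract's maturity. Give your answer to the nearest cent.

PV(dividends) I = 0.24·e^(−0.0177·1/12) + 0.27·e^(−0.0177·2/12) + 0.26·e^(−0.0177·3/12) = 0.7677
Fair futures F* = (S − I)·e^(rT) = (15.60 − 0.7677)·e^0.005900 = 14.8323 × 1.005917 = 14.9201
Market kr 15.57 > fair 14.9201: forward overpriced → cash-and-carry (borrow at r, buy the stock and collect the dividends, short the forward).
Profit at T = |F_mkt − F*| = |15.57 − 14.9201| = kr 0.65 per share

kr 0.65 per share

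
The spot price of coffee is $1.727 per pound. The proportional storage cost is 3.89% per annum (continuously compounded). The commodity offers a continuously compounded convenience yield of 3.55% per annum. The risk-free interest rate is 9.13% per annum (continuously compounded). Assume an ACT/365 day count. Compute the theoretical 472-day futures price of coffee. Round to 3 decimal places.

$1.952 per pound

Net carry = r + u − y = 0.0913 + 0.0389 − 0.0355 = 0.0947
F = S·e^((r+u−y)T) = 1.727 · e^(0.0947 × 472/365) = 1.727 · e^0.122461
= 1.727 × 1.130275 = $1.952 per pound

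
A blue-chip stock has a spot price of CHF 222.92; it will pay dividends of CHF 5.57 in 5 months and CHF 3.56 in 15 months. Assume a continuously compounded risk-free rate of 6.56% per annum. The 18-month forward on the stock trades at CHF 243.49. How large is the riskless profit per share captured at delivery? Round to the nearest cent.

CHF 7.12 per share

PV(dividends) I = 5.57·e^(−0.0656·5/12) + 3.56·e^(−0.0656·15/12) = 8.6995
Fair forward F* = (S − I)·e^(rT) = (222.92 − 8.6995)·e^0.098400 = 214.2205 × 1.103404 = 236.3718
Market CHF 243.49 > fair 236.3718: forward overpriced → cash-and-carry (borrow at r, buy the stock and collect the dividends, short the forward).
Profit at T = |F_mkt − F*| = |243.49 − 236.3718| = CHF 7.12 per share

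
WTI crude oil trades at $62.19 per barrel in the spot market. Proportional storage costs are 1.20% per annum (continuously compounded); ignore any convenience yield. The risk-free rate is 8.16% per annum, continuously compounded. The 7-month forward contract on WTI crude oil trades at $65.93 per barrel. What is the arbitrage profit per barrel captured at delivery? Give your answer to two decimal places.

$0.25 per barrel

Fair forward: F* = S·e^(carry·T), with carry = (r + u) = 0.0816 + 0.0120 = 0.0936
F* = 62.19 · e^(0.0936 × 7/12) = 62.19 · e^0.054600 = 62.19 × 1.056118 = $65.6800
Market $65.93 > fair $65.6800: forward overpriced → cash-and-carry (buy spot, short the forward).
At maturity, profit = |F_mkt − F*| = |65.93 − 65.6800| = $0.25 per barrel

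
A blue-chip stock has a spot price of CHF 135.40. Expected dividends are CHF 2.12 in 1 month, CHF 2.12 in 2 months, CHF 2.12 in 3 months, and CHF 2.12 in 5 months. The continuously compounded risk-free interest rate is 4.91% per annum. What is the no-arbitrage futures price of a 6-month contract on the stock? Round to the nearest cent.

CHF 130.17

PV(dividends) I = 2.12·e^(−0.0491·1/12) + 2.12·e^(−0.0491·2/12) + 2.12·e^(−0.0491·3/12) + 2.12·e^(−0.0491·5/12)
I = 2.1113 + 2.1027 + 2.0941 + 2.0771 = 8.3852
F = (S − I)·e^(rT) = (135.40 − 8.3852) · e^(0.0491·6/12)
= 127.0148 · e^0.024550 = 127.0148 × 1.024854 = CHF 130.17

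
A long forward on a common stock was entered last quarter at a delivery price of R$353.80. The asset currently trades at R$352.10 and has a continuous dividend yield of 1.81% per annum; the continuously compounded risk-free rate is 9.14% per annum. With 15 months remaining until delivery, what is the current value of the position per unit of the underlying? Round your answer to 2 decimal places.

Current fair forward for the remaining 15 months: F = S·e^((r − q)·T), (r − q) = 0.0914 − 0.0181 = 0.0733
F = 352.10 · e^(0.0733 × 15/12) = 352.10 × 1.095954 = 385.8854
Value of long forward = (F − K)·e^(−rT) = (385.8854 − 353.80) · e^(−0.0914·15/12)
= 32.0854 × 0.892035 = 28.62

R$28.62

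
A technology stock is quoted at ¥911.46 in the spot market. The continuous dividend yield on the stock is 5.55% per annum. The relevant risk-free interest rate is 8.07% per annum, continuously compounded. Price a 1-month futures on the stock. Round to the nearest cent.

F = S·e^((r − q)T) = 911.46 · e^((0.0807 − 0.0555) × 1/12)
= 911.46 · e^0.002100 = 911.46 × 1.002102
F = ¥913.38

¥913.38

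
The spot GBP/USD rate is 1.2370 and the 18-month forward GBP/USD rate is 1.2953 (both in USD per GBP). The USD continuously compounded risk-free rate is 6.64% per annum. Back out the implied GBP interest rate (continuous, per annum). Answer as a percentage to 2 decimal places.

3.57%

F = S·e^((r_USD − r_GBP)T) ⇒ r_GBP = r_USD − ln(F/S)/T
ln(1.2953/1.2370) = 0.046053; /(18/12) = 0.030702
r_GBP = 0.0664 − 0.030702 = 0.035698
r_GBP = 3.57%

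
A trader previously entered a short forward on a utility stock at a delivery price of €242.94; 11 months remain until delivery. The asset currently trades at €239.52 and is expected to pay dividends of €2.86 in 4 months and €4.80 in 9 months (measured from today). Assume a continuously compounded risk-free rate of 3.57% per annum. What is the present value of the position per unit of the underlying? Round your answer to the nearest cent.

PV(remaining dividends) I = 2.86·e^(−0.0357·4/12) + 4.80·e^(−0.0357·9/12) = 7.4994
Current forward F = (S − I)·e^(rT) = (239.52 − 7.4994)·e^(0.0357·11/12) = 232.0206 × 1.033266 = 239.7390
Value (long) = (F − K)·e^(−rT) = (239.7390 − 242.94) × 0.967805 = -3.0979
Short position value = −(long value) = €3.10

€3.10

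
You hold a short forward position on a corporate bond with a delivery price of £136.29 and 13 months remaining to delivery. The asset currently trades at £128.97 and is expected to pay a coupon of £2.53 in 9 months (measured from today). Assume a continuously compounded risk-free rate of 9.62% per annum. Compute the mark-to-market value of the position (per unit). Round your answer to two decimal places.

PV(remaining coupons) I = 2.53·e^(−0.0962·9/12) = 2.3539
Current forward F = (S − I)·e^(rT) = (128.97 − 2.3539)·e^(0.0962·13/12) = 126.6161 × 1.109841 = 140.5237
Value (long) = (F − K)·e^(−rT) = (140.5237 − 136.29) × 0.901030 = 3.8147
Short position value = −(long value) = -£3.81

-£3.81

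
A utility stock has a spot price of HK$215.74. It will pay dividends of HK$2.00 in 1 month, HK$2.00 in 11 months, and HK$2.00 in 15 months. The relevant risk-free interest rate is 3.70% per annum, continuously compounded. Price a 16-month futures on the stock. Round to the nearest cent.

PV(dividends) I = 2.00·e^(−0.0370·1/12) + 2.00·e^(−0.0370·11/12) + 2.00·e^(−0.0370·15/12)
I = 1.9938 + 1.9333 + 1.9096 = 5.8367
F = (S − I)·e^(rT) = (215.74 − 5.8367) · e^(0.0370·16/12)
= 209.9033 · e^0.049333 = 209.9033 × 1.050570 = HK$220.52

HK$220.52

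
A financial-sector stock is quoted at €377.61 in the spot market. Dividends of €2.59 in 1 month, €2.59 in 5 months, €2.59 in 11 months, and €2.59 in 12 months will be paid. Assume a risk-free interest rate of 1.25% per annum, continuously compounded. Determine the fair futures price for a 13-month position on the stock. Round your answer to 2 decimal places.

€372.34

PV(dividends) I = 2.59·e^(−0.0125·1/12) + 2.59·e^(−0.0125·5/12) + 2.59·e^(−0.0125·11/12) + 2.59·e^(−0.0125·12/12)
I = 2.5873 + 2.5765 + 2.5605 + 2.5578 = 10.2821
F = (S − I)·e^(rT) = (377.61 − 10.2821) · e^(0.0125·13/12)
= 367.3279 · e^0.013542 = 367.3279 × 1.013634 = €372.34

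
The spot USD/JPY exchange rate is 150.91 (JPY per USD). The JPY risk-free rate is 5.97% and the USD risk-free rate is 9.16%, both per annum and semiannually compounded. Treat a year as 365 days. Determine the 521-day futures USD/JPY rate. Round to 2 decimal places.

144.43

By covered interest parity, F = S · (1+r_JPY/2)^(2T) / (1+r_USD/2)^(2T)
= 150.91 × 1.087595 / 1.136376 = 150.91 × 0.957073
F = 144.43 JPY per USD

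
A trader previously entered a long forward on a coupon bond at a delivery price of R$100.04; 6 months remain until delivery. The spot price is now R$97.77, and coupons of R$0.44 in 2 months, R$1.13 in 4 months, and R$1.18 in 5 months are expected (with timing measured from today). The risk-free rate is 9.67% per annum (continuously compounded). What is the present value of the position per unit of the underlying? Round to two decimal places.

PV(remaining coupons) I = 0.44·e^(−0.0967·2/12) + 1.13·e^(−0.0967·4/12) + 1.18·e^(−0.0967·5/12) = 2.6605
Current forward F = (S − I)·e^(rT) = (97.77 − 2.6605)·e^(0.0967·6/12) = 95.1095 × 1.049538 = 99.8210
Value (long) = (F − K)·e^(−rT) = (99.8210 − 100.04) × 0.952800 = -0.2087
Value = -R$0.21

-R$0.21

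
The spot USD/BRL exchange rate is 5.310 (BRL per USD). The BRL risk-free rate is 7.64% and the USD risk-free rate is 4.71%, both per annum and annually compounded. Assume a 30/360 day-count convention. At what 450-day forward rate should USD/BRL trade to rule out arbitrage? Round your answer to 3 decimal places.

By covered interest parity, F = S · (1+r_BRL)^T / (1+r_USD)^T
= 5.310 × 1.096395 / 1.059218 = 5.310 × 1.035099
F = 5.496 BRL per USD

5.496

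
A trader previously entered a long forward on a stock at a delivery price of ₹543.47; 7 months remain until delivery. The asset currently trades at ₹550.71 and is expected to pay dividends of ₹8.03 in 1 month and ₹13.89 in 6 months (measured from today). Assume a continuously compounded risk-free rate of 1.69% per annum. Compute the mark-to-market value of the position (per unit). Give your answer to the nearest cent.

-₹9.22

PV(remaining dividends) I = 8.03·e^(−0.0169·1/12) + 13.89·e^(−0.0169·6/12) = 21.7918
Current forward F = (S − I)·e^(rT) = (550.71 − 21.7918)·e^(0.0169·7/12) = 528.9182 × 1.009907 = 534.1582
Value (long) = (F − K)·e^(−rT) = (534.1582 − 543.47) × 0.990190 = -9.2205
Value = -₹9.22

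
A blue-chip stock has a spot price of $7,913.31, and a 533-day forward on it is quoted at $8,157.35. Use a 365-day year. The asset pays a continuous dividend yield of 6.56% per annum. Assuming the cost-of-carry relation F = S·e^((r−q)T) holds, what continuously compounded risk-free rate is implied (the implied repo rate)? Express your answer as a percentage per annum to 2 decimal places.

8.64%

From F = S·e^((r−q)T): (r − q) = ln(F/S)/T
ln(8157.35/7913.31) = ln(1.030839) = 0.030373
(r − q) = 0.030373 / (533/365) = 0.020800
r = ln(F/S)/T + q = 0.020800 + 0.0656 = 0.086400
r = 8.64%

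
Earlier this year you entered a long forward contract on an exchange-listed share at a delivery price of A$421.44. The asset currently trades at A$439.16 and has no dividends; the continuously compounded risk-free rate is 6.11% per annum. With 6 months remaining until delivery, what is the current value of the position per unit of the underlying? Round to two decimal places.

Current fair forward for the remaining 6 months: F = S·e^(r·T), r = 0.0611
F = 439.16 · e^(0.0611 × 6/12) = 439.16 × 1.031021 = 452.7832
Value of long forward = (F − K)·e^(−rT) = (452.7832 − 421.44) · e^(−0.0611·6/12)
= 31.3432 × 0.969912 = 30.40

A$30.40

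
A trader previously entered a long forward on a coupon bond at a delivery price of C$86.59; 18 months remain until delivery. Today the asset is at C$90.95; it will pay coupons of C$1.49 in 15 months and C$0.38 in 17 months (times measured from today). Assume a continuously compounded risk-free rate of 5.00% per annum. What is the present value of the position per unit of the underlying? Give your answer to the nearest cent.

C$8.86

PV(remaining coupons) I = 1.49·e^(−0.0500·15/12) + 0.38·e^(−0.0500·17/12) = 1.7537
Current forward F = (S − I)·e^(rT) = (90.95 − 1.7537)·e^(0.0500·18/12) = 89.1963 × 1.077884 = 96.1433
Value (long) = (F − K)·e^(−rT) = (96.1433 − 86.59) × 0.927743 = 8.8630
Value = C$8.86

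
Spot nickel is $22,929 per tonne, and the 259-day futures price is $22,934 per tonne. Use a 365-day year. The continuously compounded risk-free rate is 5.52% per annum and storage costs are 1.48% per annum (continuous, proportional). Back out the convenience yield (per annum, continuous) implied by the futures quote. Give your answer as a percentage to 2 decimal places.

6.97%

F = S·e^((r+u−y)T) ⇒ (r+u−y) = ln(F/S)/T
ln(22934/22929) = 0.000218; /T ⇒ 0.000307
y = r + u − ln(F/S)/T = 0.0552 + 0.0148 − 0.000307 = 0.069693
y = 6.97%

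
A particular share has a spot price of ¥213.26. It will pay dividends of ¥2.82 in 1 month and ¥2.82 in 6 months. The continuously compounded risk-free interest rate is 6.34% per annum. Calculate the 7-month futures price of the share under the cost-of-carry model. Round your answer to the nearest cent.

PV(dividends) I = 2.82·e^(−0.0634·1/12) + 2.82·e^(−0.0634·6/12)
I = 2.8051 + 2.7320 = 5.5371
F = (S − I)·e^(rT) = (213.26 − 5.5371) · e^(0.0634·7/12)
= 207.7229 · e^0.036983 = 207.7229 × 1.037675 = ¥215.55

¥215.55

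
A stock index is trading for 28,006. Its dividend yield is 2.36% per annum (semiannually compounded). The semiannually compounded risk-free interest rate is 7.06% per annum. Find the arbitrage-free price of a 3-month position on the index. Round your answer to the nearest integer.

28,329

F = S · (1+r/2)^(2T) / (1+q/2)^(2T)
= 28006 × 1.017497 / 1.005883 = 28006 × 1.011546
F = 28,329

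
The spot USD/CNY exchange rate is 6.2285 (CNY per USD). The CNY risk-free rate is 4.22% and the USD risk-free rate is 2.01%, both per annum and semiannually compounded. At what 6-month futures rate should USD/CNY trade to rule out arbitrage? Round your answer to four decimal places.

6.2966

By covered interest parity, F = S · (1+r_CNY/2)^(2T) / (1+r_USD/2)^(2T)
= 6.2285 × 1.021100 / 1.010050 = 6.2285 × 1.010940
F = 6.2966 CNY per USD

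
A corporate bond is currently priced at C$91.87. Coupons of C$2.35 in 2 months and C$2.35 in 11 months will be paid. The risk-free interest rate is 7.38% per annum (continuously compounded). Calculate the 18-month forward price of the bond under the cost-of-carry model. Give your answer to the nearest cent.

PV(coupons) I = 2.35·e^(−0.0738·2/12) + 2.35·e^(−0.0738·11/12)
I = 2.3213 + 2.1963 = 4.5176
F = (S − I)·e^(rT) = (91.87 − 4.5176) · e^(0.0738·18/12)
= 87.3524 · e^0.110700 = 87.3524 × 1.117060 = C$97.58

C$97.58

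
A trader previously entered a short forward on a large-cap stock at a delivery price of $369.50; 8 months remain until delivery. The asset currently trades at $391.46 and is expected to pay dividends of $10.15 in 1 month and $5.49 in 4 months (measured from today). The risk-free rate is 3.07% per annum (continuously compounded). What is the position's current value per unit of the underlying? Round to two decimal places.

-$13.89

PV(remaining dividends) I = 10.15·e^(−0.0307·1/12) + 5.49·e^(−0.0307·4/12) = 15.5582
Current forward F = (S − I)·e^(rT) = (391.46 − 15.5582)·e^(0.0307·8/12) = 375.9018 × 1.020678 = 383.6747
Value (long) = (F − K)·e^(−rT) = (383.6747 − 369.50) × 0.979741 = 13.8875
Short position value = −(long value) = -$13.89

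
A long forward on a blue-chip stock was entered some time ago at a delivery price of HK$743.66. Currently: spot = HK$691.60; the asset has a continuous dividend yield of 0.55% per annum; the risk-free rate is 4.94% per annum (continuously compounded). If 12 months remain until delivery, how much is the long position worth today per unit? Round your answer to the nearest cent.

-HK$20.01

Current fair forward for the remaining 12 months: F = S·e^((r − q)·T), (r − q) = 0.0494 − 0.0055 = 0.0439
F = 691.60 · e^(0.0439 × 12/12) = 691.60 × 1.044878 = 722.6376
Value of long forward = (F − K)·e^(−rT) = (722.6376 − 743.66) · e^(−0.0494·12/12)
= -21.0224 × 0.951800 = -20.01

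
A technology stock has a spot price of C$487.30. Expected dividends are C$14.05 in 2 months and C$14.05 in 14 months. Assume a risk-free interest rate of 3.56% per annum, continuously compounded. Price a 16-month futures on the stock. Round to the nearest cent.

PV(dividends) I = 14.05·e^(−0.0356·2/12) + 14.05·e^(−0.0356·14/12)
I = 13.9669 + 13.4784 = 27.4453
F = (S − I)·e^(rT) = (487.30 − 27.4453) · e^(0.0356·16/12)
= 459.8547 · e^0.047467 = 459.8547 × 1.048612 = C$482.21

C$482.21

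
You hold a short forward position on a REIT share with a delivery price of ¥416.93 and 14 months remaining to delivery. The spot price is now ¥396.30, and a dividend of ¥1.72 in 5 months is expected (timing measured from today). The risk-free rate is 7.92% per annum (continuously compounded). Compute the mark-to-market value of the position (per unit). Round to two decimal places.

-¥14.50

PV(remaining dividends) I = 1.72·e^(−0.0792·5/12) = 1.6642
Current forward F = (S − I)·e^(rT) = (396.30 − 1.6642)·e^(0.0792·14/12) = 394.6358 × 1.096803 = 432.8377
Value (long) = (F − K)·e^(−rT) = (432.8377 − 416.93) × 0.911740 = 14.5037
Short position value = −(long value) = -¥14.50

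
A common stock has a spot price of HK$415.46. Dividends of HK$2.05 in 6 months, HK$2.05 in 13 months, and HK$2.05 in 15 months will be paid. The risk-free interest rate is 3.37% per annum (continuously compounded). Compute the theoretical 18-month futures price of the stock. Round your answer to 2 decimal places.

PV(dividends) I = 2.05·e^(−0.0337·6/12) + 2.05·e^(−0.0337·13/12) + 2.05·e^(−0.0337·15/12)
I = 2.0157 + 1.9765 + 1.9654 = 5.9576
F = (S − I)·e^(rT) = (415.46 − 5.9576) · e^(0.0337·18/12)
= 409.5024 · e^0.050550 = 409.5024 × 1.051849 = HK$430.73

HK$430.73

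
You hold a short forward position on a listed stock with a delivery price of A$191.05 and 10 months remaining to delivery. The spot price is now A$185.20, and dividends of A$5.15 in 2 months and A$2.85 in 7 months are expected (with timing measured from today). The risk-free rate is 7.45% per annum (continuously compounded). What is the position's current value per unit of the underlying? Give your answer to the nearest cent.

A$2.16

PV(remaining dividends) I = 5.15·e^(−0.0745·2/12) + 2.85·e^(−0.0745·7/12) = 7.8152
Current forward F = (S − I)·e^(rT) = (185.20 − 7.8152)·e^(0.0745·10/12) = 177.3848 × 1.064051 = 188.7465
Value (long) = (F − K)·e^(−rT) = (188.7465 − 191.05) × 0.939805 = -2.1648
Short position value = −(long value) = A$2.16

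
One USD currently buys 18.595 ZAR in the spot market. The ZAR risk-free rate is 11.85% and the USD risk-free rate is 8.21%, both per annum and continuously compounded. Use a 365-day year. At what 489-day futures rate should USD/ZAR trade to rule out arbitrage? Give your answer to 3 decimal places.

19.524

F = S·e^((r_ZAR − r_USD)T) = 18.595 · e^((0.1185 − 0.0821) × 489/365)
= 18.595 · e^0.048766 = 18.595 × 1.049975
F = 19.524 ZAR per USD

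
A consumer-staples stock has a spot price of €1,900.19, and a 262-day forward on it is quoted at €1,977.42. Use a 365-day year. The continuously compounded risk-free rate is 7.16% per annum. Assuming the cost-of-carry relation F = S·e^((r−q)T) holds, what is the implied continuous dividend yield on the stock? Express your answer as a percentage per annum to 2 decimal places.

1.61%

From F = S·e^((r−q)T): (r − q) = ln(F/S)/T
ln(1977.42/1900.19) = ln(1.040643) = 0.039839
(r − q) = 0.039839 / (262/365) = 0.055501
q = r − ln(F/S)/T = 0.0716 − 0.055501 = 0.016099
q = 1.61%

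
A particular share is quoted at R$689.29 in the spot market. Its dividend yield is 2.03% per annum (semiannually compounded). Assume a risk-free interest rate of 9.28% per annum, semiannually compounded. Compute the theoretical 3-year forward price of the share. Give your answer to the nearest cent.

F = S · (1+r/2)^(2T) / (1+q/2)^(2T)
= 689.29 × 1.312763 / 1.062466 = 689.29 × 1.235581
F = R$851.67

R$851.67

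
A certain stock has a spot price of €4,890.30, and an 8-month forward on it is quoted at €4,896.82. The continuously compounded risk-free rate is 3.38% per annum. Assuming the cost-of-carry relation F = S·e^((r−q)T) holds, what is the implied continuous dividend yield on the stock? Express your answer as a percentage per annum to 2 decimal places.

3.18%

From F = S·e^((r−q)T): (r − q) = ln(F/S)/T
ln(4896.82/4890.30) = ln(1.001333) = 0.001332
(r − q) = 0.001332 / (8/12) = 0.001998
q = r − ln(F/S)/T = 0.0338 − 0.001998 = 0.031802
q = 3.18%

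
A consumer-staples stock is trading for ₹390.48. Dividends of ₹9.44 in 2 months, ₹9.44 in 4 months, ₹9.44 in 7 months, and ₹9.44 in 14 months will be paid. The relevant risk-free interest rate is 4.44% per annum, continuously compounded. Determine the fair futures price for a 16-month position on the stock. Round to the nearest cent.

PV(dividends) I = 9.44·e^(−0.0444·2/12) + 9.44·e^(−0.0444·4/12) + 9.44·e^(−0.0444·7/12) + 9.44·e^(−0.0444·14/12)
I = 9.3704 + 9.3013 + 9.1986 + 8.9635 = 36.8338
F = (S − I)·e^(rT) = (390.48 − 36.8338) · e^(0.0444·16/12)
= 353.6462 · e^0.059200 = 353.6462 × 1.060987 = ₹375.21

₹375.21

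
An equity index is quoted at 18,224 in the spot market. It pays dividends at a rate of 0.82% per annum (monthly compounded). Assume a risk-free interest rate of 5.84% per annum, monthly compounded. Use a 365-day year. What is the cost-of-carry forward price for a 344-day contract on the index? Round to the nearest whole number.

19,104

F = S · (1+r/12)^(12T) / (1+q/12)^(12T)
= 18224 × 1.056442 / 1.007755 = 18224 × 1.048312
F = 19,104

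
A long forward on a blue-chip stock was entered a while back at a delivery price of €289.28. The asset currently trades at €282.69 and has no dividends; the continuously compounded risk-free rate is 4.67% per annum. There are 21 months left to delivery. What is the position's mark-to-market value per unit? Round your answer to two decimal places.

Current fair forward for the remaining 21 months: F = S·e^(r·T), r = 0.0467
F = 282.69 · e^(0.0467 × 21/12) = 282.69 × 1.085157 = 306.7630
Value of long forward = (F − K)·e^(−rT) = (306.7630 − 289.28) · e^(−0.0467·21/12)
= 17.4830 × 0.921525 = 16.11

€16.11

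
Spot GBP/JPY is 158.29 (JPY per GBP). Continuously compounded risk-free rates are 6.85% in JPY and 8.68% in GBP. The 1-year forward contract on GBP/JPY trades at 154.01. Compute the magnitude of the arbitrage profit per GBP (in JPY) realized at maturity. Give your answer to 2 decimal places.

1.41 per GBP (in JPY)

Fair forward: F* = S·e^(carry·T), with carry = (r_JPY − r_GBP) = 0.0685 − 0.0868 = -0.0183
F* = 158.29 · e^(-0.0183 × 1) = 158.29 · e^-0.018300 = 158.29 × 0.981866 = 155.4196
Market 154.01 < fair 155.4196: forward underpriced → reverse cash-and-carry (short spot, go long the forward).
At maturity, profit = |F_mkt − F*| = |154.01 − 155.4196| = 1.41 per GBP (in JPY)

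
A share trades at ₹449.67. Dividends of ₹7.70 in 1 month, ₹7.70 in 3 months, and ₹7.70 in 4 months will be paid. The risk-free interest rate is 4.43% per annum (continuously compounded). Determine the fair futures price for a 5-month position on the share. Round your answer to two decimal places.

₹434.75

PV(dividends) I = 7.70·e^(−0.0443·1/12) + 7.70·e^(−0.0443·3/12) + 7.70·e^(−0.0443·4/12)
I = 7.6716 + 7.6152 + 7.5871 = 22.8739
F = (S − I)·e^(rT) = (449.67 − 22.8739) · e^(0.0443·5/12)
= 426.7961 · e^0.018458 = 426.7961 × 1.018629 = ₹434.75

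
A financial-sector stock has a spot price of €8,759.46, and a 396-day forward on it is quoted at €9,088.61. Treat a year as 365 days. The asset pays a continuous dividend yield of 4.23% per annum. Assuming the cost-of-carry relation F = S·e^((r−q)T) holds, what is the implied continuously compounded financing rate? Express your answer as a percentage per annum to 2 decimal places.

7.63%

From F = S·e^((r−q)T): (r − q) = ln(F/S)/T
ln(9088.61/8759.46) = ln(1.037577) = 0.036888
(r − q) = 0.036888 / (396/365) = 0.034000
r = ln(F/S)/T + q = 0.034000 + 0.0423 = 0.076300
r = 7.63%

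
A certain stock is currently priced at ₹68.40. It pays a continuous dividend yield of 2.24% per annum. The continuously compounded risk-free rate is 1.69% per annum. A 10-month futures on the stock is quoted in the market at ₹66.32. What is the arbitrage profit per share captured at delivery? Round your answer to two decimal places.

Fair futures: F* = S·e^(carry·T), with carry = (r − q) = 0.0169 − 0.0224 = -0.0055
F* = 68.40 · e^(-0.0055 × 10/12) = 68.40 · e^-0.004583 = 68.40 × 0.995427 = ₹68.0872
Market ₹66.32 < fair ₹68.0872: forward underpriced → reverse cash-and-carry (short spot, go long the forward).
At maturity, profit = |F_mkt − F*| = |66.32 − 68.0872| = ₹1.77 per share

₹1.77 per share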